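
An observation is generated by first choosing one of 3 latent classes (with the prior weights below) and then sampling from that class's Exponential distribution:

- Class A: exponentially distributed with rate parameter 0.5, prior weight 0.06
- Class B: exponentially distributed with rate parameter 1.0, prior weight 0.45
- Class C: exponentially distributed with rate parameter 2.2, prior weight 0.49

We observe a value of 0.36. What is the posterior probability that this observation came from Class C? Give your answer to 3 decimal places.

Apply Bayes' rule: the posterior for each component is proportional to its prior times its likelihood at x.
Evaluate each component's likelihood at the observed value:
  L_A = 0.5·e^(−0.5·0.36) = 0.5·e^(−0.1800) = 0.417635
  L_B = 1.0·e^(−1.0·0.36) = 1.0·e^(−0.3600) = 0.697676
  L_C = 2.2·e^(−2.2·0.36) = 2.2·e^(−0.7920) = 0.996464
Weight by the priors:
  P(Z=A)·L_A = 0.06 × 0.417635 = 0.0250581
  P(Z=B)·L_B = 0.45 × 0.697676 = 0.313954
  P(Z=C)·L_C = 0.49 × 0.996464 = 0.488267
Sum: 0.0250581 + 0.313954 + 0.488267 = 0.82728
P(Class C | x) ≈ 0.590

0.590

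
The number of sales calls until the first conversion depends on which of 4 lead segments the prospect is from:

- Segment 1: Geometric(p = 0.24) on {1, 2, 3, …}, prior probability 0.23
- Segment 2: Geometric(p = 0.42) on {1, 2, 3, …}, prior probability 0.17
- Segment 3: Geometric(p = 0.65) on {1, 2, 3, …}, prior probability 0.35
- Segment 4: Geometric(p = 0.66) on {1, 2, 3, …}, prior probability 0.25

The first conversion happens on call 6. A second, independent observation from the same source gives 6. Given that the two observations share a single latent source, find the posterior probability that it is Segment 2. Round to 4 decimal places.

0.1309

Posterior ∝ prior × likelihood, so P(k | x) ∝ w_k f_k(x); normalise over all components.
Since both observations come from the same component, the likelihood for component k is f_k(x₁)·f_k(x₂).
  L_1 = [0.0608526] × [0.0608526] = 0.00370304
  L_2 = [0.027567] × [0.027567] = 0.000759939
  L_3 = [0.00341392] × [0.00341392] = 1.16549e-05
  L_4 = [0.00299874] × [0.00299874] = 8.99243e-06
Unnormalised posteriors:
  w_1·L_1 = 0.23 × 0.00370304 = 0.000851699
  w_2·L_2 = 0.17 × 0.000759939 = 0.00012919
  w_3·L_3 = 0.35 × 1.16549e-05 = 4.0792e-06
  w_4·L_4 = 0.25 × 8.99243e-06 = 2.24811e-06
Denominator: 0.000851699 + 0.00012919 + 4.0792e-06 + 2.24811e-06 = 0.000987216
P(Segment 2 | x₁, x₂) ≈ 0.1309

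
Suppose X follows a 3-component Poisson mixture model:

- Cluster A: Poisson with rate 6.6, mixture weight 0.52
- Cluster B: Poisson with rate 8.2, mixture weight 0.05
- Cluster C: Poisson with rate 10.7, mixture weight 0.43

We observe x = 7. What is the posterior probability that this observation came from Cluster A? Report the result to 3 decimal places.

Apply Bayes' rule: the posterior for each component is proportional to its prior times its likelihood at x.
Evaluate each component's likelihood at the observed value:
  f_A = 0.147243
  f_B = 0.135848
  f_C = 0.0718298
Prior × likelihood for each component:
  π_A·f_A = 0.52 × 0.147243 = 0.0765661
  π_B·f_B = 0.05 × 0.135848 = 0.00679238
  π_C·f_C = 0.43 × 0.0718298 = 0.0308868
Evidence: 0.0765661 + 0.00679238 + 0.0308868 = 0.114245
P(Cluster A | 7) ≈ 0.670

0.670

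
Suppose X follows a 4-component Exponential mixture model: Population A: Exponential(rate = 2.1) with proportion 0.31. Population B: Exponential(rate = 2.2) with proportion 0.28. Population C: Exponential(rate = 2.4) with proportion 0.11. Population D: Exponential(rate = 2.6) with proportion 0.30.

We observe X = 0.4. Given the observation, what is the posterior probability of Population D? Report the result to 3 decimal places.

0.302

P(component k | x) = w_k·f_k(x) / marginal(x), where marginal(x) = Σ_j w_j·f_j(x).
Evaluate each component's likelihood at the observed value:
  p_A = 0.906592
  p_B = 0.912522
  p_C = 0.918943
  p_D = 0.918982
Prior × likelihood for each component:
  w_A·p_A = 0.31 × 0.906592 = 0.281044
  w_B·p_B = 0.28 × 0.912522 = 0.255506
  w_C·p_C = 0.11 × 0.918943 = 0.101084
  w_D·p_D = 0.30 × 0.918982 = 0.275695
Denominator: 0.281044 + 0.255506 + 0.101084 + 0.275695 = 0.913328
P(Population D | data) = 0.275695 / 0.913328 ≈ 0.302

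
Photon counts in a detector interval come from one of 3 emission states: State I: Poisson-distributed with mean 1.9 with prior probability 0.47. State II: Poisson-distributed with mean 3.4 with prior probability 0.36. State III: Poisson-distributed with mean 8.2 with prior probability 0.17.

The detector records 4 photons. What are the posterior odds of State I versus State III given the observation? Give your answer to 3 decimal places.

Since P(k|x) ∝ π_k f_k(x), the posterior odds are π_i f_i(x) / (π_j f_j(x)).
Evaluate each component's likelihood at the observed value:
  p_I = e^(−1.9)·1.9^4/4! = 0.0812164
  p_II = e^(−3.4)·3.4^4/4! = 0.185825
  p_III = e^(−8.2)·8.2^4/4! = 0.0517404
0.0381717 / 0.00879586 ≈ 4.340

4.340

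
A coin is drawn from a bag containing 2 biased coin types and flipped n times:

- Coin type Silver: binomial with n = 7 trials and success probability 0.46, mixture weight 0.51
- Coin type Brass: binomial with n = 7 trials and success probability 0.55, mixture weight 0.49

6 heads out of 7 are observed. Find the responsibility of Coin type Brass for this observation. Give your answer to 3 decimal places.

0.701

Posterior ∝ prior × likelihood, so P(k | x) ∝ P(Z=k) f_k(x); normalise over all components.
Component likelihoods at x = 6 heads out of 7:
  p_Silver = 0.0358128
  p_Brass = 0.087194
Weight by the priors:
  P(Z=Silver)·p_Silver = 0.51 × 0.0358128 = 0.0182645
  P(Z=Brass)·p_Brass = 0.49 × 0.087194 = 0.0427251
Normaliser: 0.0182645 + 0.0427251 = 0.0609896
So the posterior for Coin type Brass is 0.0427251 / 0.0609896 ≈ 0.701.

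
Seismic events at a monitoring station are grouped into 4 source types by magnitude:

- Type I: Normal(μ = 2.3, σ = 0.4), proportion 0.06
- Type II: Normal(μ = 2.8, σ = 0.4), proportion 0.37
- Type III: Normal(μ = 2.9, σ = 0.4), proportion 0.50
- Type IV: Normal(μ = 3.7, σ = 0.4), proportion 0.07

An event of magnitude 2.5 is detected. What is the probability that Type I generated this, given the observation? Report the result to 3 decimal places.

The responsibility of component k is π_k f_k(x) divided by Σ_j π_j f_j(x).
Evaluate each component's likelihood at the observed value:
  p_I = (1/(0.4·√(2π)))·exp(−(2.5−2.3)²/(2·0.4²)) = 0.997356·exp(-0.12500) = 0.880163
  p_II = (1/(0.4·√(2π)))·exp(−(2.5−2.8)²/(2·0.4²)) = 0.997356·exp(-0.28125) = 0.752844
  p_III = (1/(0.4·√(2π)))·exp(−(2.5−2.9)²/(2·0.4²)) = 0.997356·exp(-0.50000) = 0.604927
  p_IV = (1/(0.4·√(2π)))·exp(−(2.5−3.7)²/(2·0.4²)) = 0.997356·exp(-4.50000) = 0.0110796
Unnormalised posteriors:
  π_I·p_I = 0.06 × 0.880163 = 0.0528098
  π_II·p_II = 0.37 × 0.752844 = 0.278552
  π_III·p_III = 0.50 × 0.604927 = 0.302463
  π_IV·p_IV = 0.07 × 0.0110796 = 0.000775573
Denominator: 0.0528098 + 0.278552 + 0.302463 + 0.000775573 = 0.634601
So the posterior for Type I is 0.0528098 / 0.634601 ≈ 0.083.

0.083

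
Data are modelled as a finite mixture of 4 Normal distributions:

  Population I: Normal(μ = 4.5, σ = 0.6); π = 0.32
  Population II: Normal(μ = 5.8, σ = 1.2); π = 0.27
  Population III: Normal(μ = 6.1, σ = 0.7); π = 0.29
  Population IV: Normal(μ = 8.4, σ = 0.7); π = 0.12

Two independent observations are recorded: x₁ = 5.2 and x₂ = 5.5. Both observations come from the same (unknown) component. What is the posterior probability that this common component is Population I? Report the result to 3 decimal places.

0.248

Posterior ∝ prior × likelihood, so P(k | x) ∝ π_k f_k(x); normalise over all components.
Since both observations come from the same component, the likelihood for component k is f_k(x₁)·f_k(x₂).
  L_I = [(1/(0.6·√(2π)))·exp(−(5.2−4.5)²/(2·0.6²)) = 0.664904·exp(-0.68056) = 0.336664] × [0.165795] = 0.0558174
  L_II = [(1/(1.2·√(2π)))·exp(−(5.2−5.8)²/(2·1.2²)) = 0.332452·exp(-0.12500) = 0.293388] × [0.322223] = 0.0945364
  L_III = [(1/(0.7·√(2π)))·exp(−(5.2−6.1)²/(2·0.7²)) = 0.569918·exp(-0.82653) = 0.249376] × [0.394707] = 0.0984305
  L_IV = [(1/(0.7·√(2π)))·exp(−(5.2−8.4)²/(2·0.7²)) = 0.569918·exp(-10.44898) = 1.6515e-05] × [0.00010687] = 1.76496e-09
Weight by the priors:
  π_I·L_I = 0.32 × 0.0558174 = 0.0178616
  π_II·L_II = 0.27 × 0.0945364 = 0.0255248
  π_III·L_III = 0.29 × 0.0984305 = 0.0285448
  π_IV·L_IV = 0.12 × 1.76496e-09 = 2.11795e-10
Denominator: 0.0178616 + 0.0255248 + 0.0285448 + 2.11795e-10 = 0.0719312
P(Population I | x₁,x₂) ≈ 0.248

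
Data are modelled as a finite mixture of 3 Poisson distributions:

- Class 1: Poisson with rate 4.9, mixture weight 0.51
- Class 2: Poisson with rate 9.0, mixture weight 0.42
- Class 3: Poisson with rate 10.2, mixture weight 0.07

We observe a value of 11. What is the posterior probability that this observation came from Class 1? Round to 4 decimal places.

0.0708

By Bayes' theorem, P(k | x) = π_k f_k(x) / Σ_j π_j f_j(x).
Poisson probabilities:
  L_1 = e^(−4.9)·4.9^11/11! = 0.00729387
  L_2 = e^(−9.0)·9.0^11/11! = 0.0970201
  L_3 = e^(−10.2)·10.2^11/11! = 0.115782
Prior × likelihood for each component:
  π_1·L_1 = 0.51 × 0.00729387 = 0.00371988
  π_2·L_2 = 0.42 × 0.0970201 = 0.0407484
  π_3·L_3 = 0.07 × 0.115782 = 0.00810477
Normaliser: 0.00371988 + 0.0407484 + 0.00810477 = 0.0525731
So the posterior for Class 1 is 0.00371988 / 0.0525731 ≈ 0.0708.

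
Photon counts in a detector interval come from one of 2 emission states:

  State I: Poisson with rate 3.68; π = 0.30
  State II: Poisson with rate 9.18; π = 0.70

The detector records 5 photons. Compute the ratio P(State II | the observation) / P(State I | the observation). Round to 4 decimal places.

Since P(k|x) ∝ π_k f_k(x), the posterior odds are π_i f_i(x) / (π_j f_j(x)).
Evaluate each component's likelihood at the observed value:
  p_I = e^(−3.68)·3.68^5/5! = 0.141858
  p_II = e^(−9.18)·9.18^5/5! = 0.0560027
Odds = (0.70/0.30) × (0.0560027/0.141858) = 2.33333 × 0.39478 ≈ 0.9212

0.9212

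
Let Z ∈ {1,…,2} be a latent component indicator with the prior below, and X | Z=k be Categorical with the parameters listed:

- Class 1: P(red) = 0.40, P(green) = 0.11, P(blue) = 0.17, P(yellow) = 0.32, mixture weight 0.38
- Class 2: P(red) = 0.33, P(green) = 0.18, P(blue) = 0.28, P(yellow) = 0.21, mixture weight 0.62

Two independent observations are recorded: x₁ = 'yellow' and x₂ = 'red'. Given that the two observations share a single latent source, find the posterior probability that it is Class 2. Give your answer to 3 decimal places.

By Bayes' theorem, P(k | x) = π_k f_k(x) / Σ_j π_j f_j(x).
Since both observations come from the same component, the likelihood for component k is f_k(x₁)·f_k(x₂).
  f_1 = [0.32] × [0.4] = 0.128
  f_2 = [0.21] × [0.33] = 0.0693
Prior × likelihood for each component:
  π_1·f_1 = 0.38 × 0.128 = 0.04864
  π_2·f_2 = 0.62 × 0.0693 = 0.042966
Evidence: 0.04864 + 0.042966 = 0.091606
P(Class 2 | x₁,x₂) ≈ 0.469

0.469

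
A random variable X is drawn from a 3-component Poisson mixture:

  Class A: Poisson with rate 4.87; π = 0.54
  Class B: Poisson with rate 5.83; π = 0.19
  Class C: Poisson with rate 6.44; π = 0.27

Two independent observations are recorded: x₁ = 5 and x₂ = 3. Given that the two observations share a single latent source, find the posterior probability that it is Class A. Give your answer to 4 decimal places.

0.7042

The responsibility of component k is π_k f_k(x) divided by Σ_j π_j f_j(x).
Since both observations come from the same component, the likelihood for component k is f_k(x₁)·f_k(x₂).
  f_A = [e^(−4.87)·4.87^5/5! = 0.175166] × [0.147714] = 0.0258744
  f_B = [e^(−5.83)·5.83^5/5! = 0.164902] × [0.0970326] = 0.0160008
  f_C = [e^(−6.44)·6.44^5/5! = 0.147364] × [0.071064] = 0.0104723
Multiply by the mixture weights:
  π_A·f_A = 0.54 × 0.0258744 = 0.0139722
  π_B·f_B = 0.19 × 0.0160008 = 0.00304016
  π_C·f_C = 0.27 × 0.0104723 = 0.00282752
Denominator: 0.0139722 + 0.00304016 + 0.00282752 = 0.0198399
Responsibility of Class A: 0.0139722 / 0.0198399 ≈ 0.7042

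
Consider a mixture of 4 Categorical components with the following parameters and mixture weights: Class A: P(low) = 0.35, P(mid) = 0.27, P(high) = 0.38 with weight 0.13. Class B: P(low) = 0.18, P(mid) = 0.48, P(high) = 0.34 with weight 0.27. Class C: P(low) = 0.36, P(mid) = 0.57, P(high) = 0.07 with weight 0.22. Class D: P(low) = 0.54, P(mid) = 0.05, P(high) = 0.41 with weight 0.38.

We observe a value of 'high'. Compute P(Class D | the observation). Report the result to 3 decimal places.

By Bayes' theorem, P(k | x) = w_k f_k(x) / Σ_j w_j f_j(x).
Evaluate each component's likelihood at the observed value:
  p_A = 0.38
  p_B = 0.34
  p_C = 0.07
  p_D = 0.41
Prior × likelihood for each component:
  w_A·p_A = 0.13 × 0.38 = 0.0494
  w_B·p_B = 0.27 × 0.34 = 0.0918
  w_C·p_C = 0.22 × 0.07 = 0.0154
  w_D·p_D = 0.38 × 0.41 = 0.1558
Sum: 0.0494 + 0.0918 + 0.0154 + 0.1558 = 0.3124
P(Class D | 'high') = 0.1558 / 0.3124 ≈ 0.499

0.499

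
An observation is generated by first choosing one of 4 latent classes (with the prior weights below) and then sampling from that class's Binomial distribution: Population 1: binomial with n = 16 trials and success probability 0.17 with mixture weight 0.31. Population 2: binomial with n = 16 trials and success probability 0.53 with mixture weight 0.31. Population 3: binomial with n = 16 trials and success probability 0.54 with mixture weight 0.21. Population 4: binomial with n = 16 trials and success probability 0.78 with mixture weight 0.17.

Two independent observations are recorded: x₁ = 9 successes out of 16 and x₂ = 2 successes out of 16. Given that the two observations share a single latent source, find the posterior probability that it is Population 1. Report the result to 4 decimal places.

0.2708

By Bayes' theorem, P(k | x) = P(Z=k) f_k(x) / Σ_j P(Z=j) f_j(x).
Since both observations come from the same component, the likelihood for component k is f_k(x₁)·f_k(x₂).
  f_1 = [C(16,9)·0.17^9·0.83^7 = 11440·1.18588e-07·0.271361 = 0.00036814] × [0.255371] = 9.40124e-05
  f_2 = [C(16,9)·0.53^9·0.47^7 = 11440·0.00329976·0.00506623 = 0.191247] × [0.000865173] = 0.000165461
  f_3 = [C(16,9)·0.54^9·0.46^7 = 11440·0.00390431·0.00435818 = 0.194659] × [0.000664628] = 0.000129376
  f_4 = [C(16,9)·0.78^9·0.22^7 = 11440·0.106869·2.49436e-05 = 0.0304955] × [4.54243e-08] = 1.38524e-09
Weight by the priors:
  P(Z=1)·f_1 = 0.31 × 9.40124e-05 = 2.91439e-05
  P(Z=2)·f_2 = 0.31 × 0.000165461 = 5.12931e-05
  P(Z=3)·f_3 = 0.21 × 0.000129376 = 2.71689e-05
  P(Z=4)·f_4 = 0.17 × 1.38524e-09 = 2.3549e-10
Marginal: 2.91439e-05 + 5.12931e-05 + 2.71689e-05 + 2.3549e-10 = 0.000107606
P(Population 1 | x₁,x₂) = 2.91439e-05 / 0.000107606 ≈ 0.2708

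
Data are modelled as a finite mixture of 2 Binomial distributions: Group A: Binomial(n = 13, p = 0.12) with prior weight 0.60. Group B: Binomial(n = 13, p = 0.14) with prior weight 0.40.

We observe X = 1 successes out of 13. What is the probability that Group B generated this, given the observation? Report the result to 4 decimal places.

0.3712

Apply Bayes' rule: the posterior for each component is proportional to its prior times its likelihood at x.
Evaluate each component's likelihood at the observed value:
  L_A = 0.336447
  L_B = 0.297888
Weight by the priors:
  P(Z=A)·L_A = 0.60 × 0.336447 = 0.201868
  P(Z=B)·L_B = 0.40 × 0.297888 = 0.119155
Sum: 0.201868 + 0.119155 = 0.321023
P(Group B | x) = 0.119155 / 0.321023 ≈ 0.3712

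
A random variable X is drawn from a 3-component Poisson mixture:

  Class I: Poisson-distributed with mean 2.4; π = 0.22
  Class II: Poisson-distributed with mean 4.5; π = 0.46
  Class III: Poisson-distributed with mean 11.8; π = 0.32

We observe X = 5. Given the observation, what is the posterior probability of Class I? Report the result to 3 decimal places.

The responsibility of component k is π_k f_k(x) divided by Σ_j π_j f_j(x).
Evaluate each component's likelihood at the observed value:
  f_I = e^(−2.4)·2.4^5/5! = 0.0601961
  f_II = e^(−4.5)·4.5^5/5! = 0.170827
  f_III = e^(−11.8)·11.8^5/5! = 0.0143072
Weight by the priors:
  π_I·f_I = 0.22 × 0.0601961 = 0.0132431
  π_II·f_II = 0.46 × 0.170827 = 0.0785804
  π_III·f_III = 0.32 × 0.0143072 = 0.0045783
Sum: 0.0132431 + 0.0785804 + 0.0045783 = 0.0964018
P(Class I | 5) = 0.0132431 / 0.0964018 ≈ 0.137

0.137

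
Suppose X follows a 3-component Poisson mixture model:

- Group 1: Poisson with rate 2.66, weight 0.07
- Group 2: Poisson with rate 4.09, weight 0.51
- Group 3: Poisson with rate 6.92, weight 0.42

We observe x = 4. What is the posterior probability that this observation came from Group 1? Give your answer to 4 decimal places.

The responsibility of component k is π_k f_k(x) divided by Σ_j π_j f_j(x).
Evaluate each component's likelihood at the observed value:
  p_1 = 0.145912
  p_2 = 0.195172
  p_3 = 0.0943833
Unnormalised posteriors:
  π_1·p_1 = 0.07 × 0.145912 = 0.0102139
  π_2·p_2 = 0.51 × 0.195172 = 0.0995377
  π_3·p_3 = 0.42 × 0.0943833 = 0.039641
Normaliser: 0.0102139 + 0.0995377 + 0.039641 = 0.149393
P(Group 1 | 4) ≈ 0.0684

0.0684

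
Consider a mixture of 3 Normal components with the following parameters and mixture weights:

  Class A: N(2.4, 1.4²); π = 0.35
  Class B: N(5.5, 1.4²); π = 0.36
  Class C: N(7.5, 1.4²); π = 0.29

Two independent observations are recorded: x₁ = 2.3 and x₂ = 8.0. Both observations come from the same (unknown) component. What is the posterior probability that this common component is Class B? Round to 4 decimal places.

0.9319

The responsibility of component k is π_k f_k(x) divided by Σ_j π_j f_j(x).
Since both observations come from the same component, the likelihood for component k is f_k(x₁)·f_k(x₂).
  L_A = [(1/(1.4·√(2π)))·exp(−(2.3−2.4)²/(2·1.4²)) = 0.284959·exp(-0.00255) = 0.284233] × [9.5593e-05] = 2.71707e-05
  L_B = [(1/(1.4·√(2π)))·exp(−(2.3−5.5)²/(2·1.4²)) = 0.284959·exp(-2.61224) = 0.0209073] × [0.057856] = 0.00120961
  L_C = [(1/(1.4·√(2π)))·exp(−(2.3−7.5)²/(2·1.4²)) = 0.284959·exp(-6.89796) = 0.000287764] × [0.267353] = 7.69345e-05
Weight by the priors:
  π_A·L_A = 0.35 × 2.71707e-05 = 9.50973e-06
  π_B·L_B = 0.36 × 0.00120961 = 0.000435461
  π_C·L_C = 0.29 × 7.69345e-05 = 2.2311e-05
Denominator: 9.50973e-06 + 0.000435461 + 2.2311e-05 = 0.000467282
P(Class B | data) ≈ 0.9319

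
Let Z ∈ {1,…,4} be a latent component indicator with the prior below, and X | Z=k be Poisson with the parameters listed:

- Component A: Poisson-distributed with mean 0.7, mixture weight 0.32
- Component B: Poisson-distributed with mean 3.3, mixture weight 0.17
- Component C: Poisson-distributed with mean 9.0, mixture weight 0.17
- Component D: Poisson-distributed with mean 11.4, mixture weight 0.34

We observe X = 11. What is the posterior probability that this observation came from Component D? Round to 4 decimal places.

Apply Bayes' rule: the posterior for each component is proportional to its prior times its likelihood at x.
Evaluate each component's likelihood at the observed value:
  f_A = 2.4599e-10
  f_B = 0.00046701
  f_C = 0.0970201
  f_D = 0.118533
Prior × likelihood for each component:
  w_A·f_A = 0.32 × 2.4599e-10 = 7.87166e-11
  w_B·f_B = 0.17 × 0.00046701 = 7.93916e-05
  w_C·f_C = 0.17 × 0.0970201 = 0.0164934
  w_D·f_D = 0.34 × 0.118533 = 0.0403013
Marginal: 7.87166e-11 + 7.93916e-05 + 0.0164934 + 0.0403013 = 0.0568741
Responsibility of Component D: 0.0403013 / 0.0568741 ≈ 0.7086

0.7086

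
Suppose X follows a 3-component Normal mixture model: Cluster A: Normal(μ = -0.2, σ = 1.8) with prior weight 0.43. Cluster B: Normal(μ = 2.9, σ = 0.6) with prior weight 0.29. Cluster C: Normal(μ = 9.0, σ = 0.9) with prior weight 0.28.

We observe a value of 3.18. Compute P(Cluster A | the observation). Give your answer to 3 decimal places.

0.086

Apply Bayes' rule: the posterior for each component is proportional to its prior times its likelihood at x.
Component likelihoods at x = 3.18:
  L_A = 0.0380159
  L_B = 0.596306
  L_C = 3.68173e-10
Multiply by the mixture weights:
  π_A·L_A = 0.43 × 0.0380159 = 0.0163469
  π_B·L_B = 0.29 × 0.596306 = 0.172929
  π_C·L_C = 0.28 × 3.68173e-10 = 1.03089e-10
Denominator: 0.0163469 + 0.172929 + 1.03089e-10 = 0.189276
P(Cluster A | x) = 0.0163469 / 0.189276 ≈ 0.086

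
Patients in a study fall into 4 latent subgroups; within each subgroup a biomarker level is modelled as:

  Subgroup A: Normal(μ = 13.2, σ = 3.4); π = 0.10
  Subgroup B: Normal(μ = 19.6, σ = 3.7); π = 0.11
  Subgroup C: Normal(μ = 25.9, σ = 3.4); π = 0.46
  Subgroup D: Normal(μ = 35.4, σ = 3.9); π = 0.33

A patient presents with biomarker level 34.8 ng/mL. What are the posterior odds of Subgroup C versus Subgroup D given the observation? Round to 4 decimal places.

0.0526

The posterior odds equal the prior odds times the likelihood ratio: (w_i/w_j)·(f_i(x)/f_j(x)).
Normal densities:
  p_A = 2.02022e-10
  p_B = 2.33352e-05
  p_C = 0.00381524
  p_D = 0.101089
Odds = (0.46/0.33) × (0.00381524/0.101089) = 1.39394 × 0.0377412 ≈ 0.0526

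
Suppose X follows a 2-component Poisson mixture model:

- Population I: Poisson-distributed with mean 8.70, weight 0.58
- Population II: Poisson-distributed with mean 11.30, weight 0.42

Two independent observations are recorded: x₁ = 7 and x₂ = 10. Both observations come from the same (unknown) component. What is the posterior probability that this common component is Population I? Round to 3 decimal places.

The responsibility of component k is w_k f_k(x) divided by Σ_j w_j f_j(x).
Since both observations come from the same component, the likelihood for component k is f_k(x₁)·f_k(x₂).
  L_I = [e^(−8.70)·8.70^7/7! = 0.124693] × [0.114043] = 0.0142203
  L_II = [e^(−11.30)·11.30^7/7! = 0.0577552] × [0.115743] = 0.00668474
Weight by the priors:
  w_I·L_I = 0.58 × 0.0142203 = 0.00824779
  w_II·L_II = 0.42 × 0.00668474 = 0.00280759
Denominator: 0.00824779 + 0.00280759 = 0.0110554
P(Population I | data) ≈ 0.746

0.746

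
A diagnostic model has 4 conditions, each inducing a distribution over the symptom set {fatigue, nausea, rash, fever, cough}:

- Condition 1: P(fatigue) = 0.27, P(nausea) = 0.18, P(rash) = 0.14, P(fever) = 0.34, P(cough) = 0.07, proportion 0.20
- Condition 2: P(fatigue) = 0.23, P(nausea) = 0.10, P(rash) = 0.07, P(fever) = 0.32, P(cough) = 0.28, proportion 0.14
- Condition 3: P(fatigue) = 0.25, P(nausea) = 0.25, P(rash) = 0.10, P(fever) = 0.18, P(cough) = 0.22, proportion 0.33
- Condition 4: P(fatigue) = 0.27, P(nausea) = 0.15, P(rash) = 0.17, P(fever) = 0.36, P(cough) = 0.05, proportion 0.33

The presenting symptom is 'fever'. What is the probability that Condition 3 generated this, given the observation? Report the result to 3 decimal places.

0.204

Apply Bayes' rule: the posterior for each component is proportional to its prior times its likelihood at x.
Component likelihoods at x = 'fever':
  p_1 = P(fever | comp) = 0.34
  p_2 = P(fever | comp) = 0.32
  p_3 = P(fever | comp) = 0.18
  p_4 = P(fever | comp) = 0.36
Prior × likelihood for each component:
  π_1·p_1 = 0.20 × 0.34 = 0.068
  π_2·p_2 = 0.14 × 0.32 = 0.0448
  π_3·p_3 = 0.33 × 0.18 = 0.0594
  π_4·p_4 = 0.33 × 0.36 = 0.1188
Normaliser: 0.068 + 0.0448 + 0.0594 + 0.1188 = 0.291
So the posterior for Condition 3 is 0.0594 / 0.291 ≈ 0.204.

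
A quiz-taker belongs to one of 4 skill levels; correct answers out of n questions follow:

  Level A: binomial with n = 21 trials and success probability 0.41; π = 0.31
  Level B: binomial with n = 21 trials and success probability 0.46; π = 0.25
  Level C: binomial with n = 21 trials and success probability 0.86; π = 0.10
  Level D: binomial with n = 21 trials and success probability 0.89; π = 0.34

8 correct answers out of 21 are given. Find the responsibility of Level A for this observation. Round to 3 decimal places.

By Bayes' theorem, P(k | x) = w_k f_k(x) / Σ_j w_j f_j(x).
Component likelihoods at x = 8 correct answers out of 21:
  f_A = 0.170565
  f_B = 0.135433
  f_C = 4.83276e-07
  f_D = 2.76546e-08
Prior × likelihood for each component:
  w_A·f_A = 0.31 × 0.170565 = 0.0528752
  w_B·f_B = 0.25 × 0.135433 = 0.0338583
  w_C·f_C = 0.10 × 4.83276e-07 = 4.83276e-08
  w_D·f_D = 0.34 × 2.76546e-08 = 9.40258e-09
Normaliser: 0.0528752 + 0.0338583 + 4.83276e-08 + 9.40258e-09 = 0.0867335
Responsibility of Level A: 0.0528752 / 0.0867335 ≈ 0.610

0.610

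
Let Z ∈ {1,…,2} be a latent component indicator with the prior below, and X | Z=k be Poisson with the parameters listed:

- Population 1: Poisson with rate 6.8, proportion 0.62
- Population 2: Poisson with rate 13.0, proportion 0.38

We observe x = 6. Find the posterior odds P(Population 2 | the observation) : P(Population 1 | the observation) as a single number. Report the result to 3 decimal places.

Posterior odds = (π_i f_i(x)) / (π_j f_j(x)); the normalising sum cancels.
Component likelihoods at x = 6:
  p_1 = 0.152939
  p_2 = 0.015153
Odds = (0.38/0.62) × (0.015153/0.152939) = 0.612903 × 0.0990788 ≈ 0.061

0.061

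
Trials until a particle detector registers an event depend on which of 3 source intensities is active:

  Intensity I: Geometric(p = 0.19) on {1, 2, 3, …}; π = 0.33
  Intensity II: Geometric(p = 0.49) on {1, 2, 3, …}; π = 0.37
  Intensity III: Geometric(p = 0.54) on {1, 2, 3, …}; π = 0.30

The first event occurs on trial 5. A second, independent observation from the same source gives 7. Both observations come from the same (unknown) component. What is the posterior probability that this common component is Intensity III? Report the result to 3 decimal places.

Apply Bayes' rule: the posterior for each component is proportional to its prior times its likelihood at x.
Since both observations come from the same component, the likelihood for component k is f_k(x₁)·f_k(x₂).
  p_I = [0.19·(1−0.19)^4 = 0.19·0.430467 = 0.0817888] × [0.0536616] = 0.00438892
  p_II = [0.49·(1−0.49)^4 = 0.49·0.067652 = 0.0331495] × [0.00862218] = 0.000285821
  p_III = [0.54·(1−0.54)^4 = 0.54·0.0447746 = 0.0241783] × [0.00511612] = 0.000123699
Weight by the priors:
  π_I·p_I = 0.33 × 0.00438892 = 0.00144834
  π_II·p_II = 0.37 × 0.000285821 = 0.000105754
  π_III·p_III = 0.30 × 0.000123699 = 3.71097e-05
Sum: 0.00144834 + 0.000105754 + 3.71097e-05 = 0.00159121
P(Intensity III | x₁, x₂) = 3.71097e-05 / 0.00159121 ≈ 0.023

0.023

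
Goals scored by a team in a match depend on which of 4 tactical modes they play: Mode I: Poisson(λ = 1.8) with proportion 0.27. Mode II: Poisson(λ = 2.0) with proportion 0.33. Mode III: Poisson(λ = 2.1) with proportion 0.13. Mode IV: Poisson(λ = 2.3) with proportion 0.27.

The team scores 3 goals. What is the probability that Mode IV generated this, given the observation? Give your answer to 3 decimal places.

The responsibility of component k is w_k f_k(x) divided by Σ_j w_j f_j(x).
Poisson probabilities:
  p_I = e^(−1.8)·1.8^3/3! = 0.160671
  p_II = e^(−2.0)·2.0^3/3! = 0.180447
  p_III = e^(−2.1)·2.1^3/3! = 0.189011
  p_IV = e^(−2.3)·2.3^3/3! = 0.203308
Multiply by the mixture weights:
  w_I·p_I = 0.27 × 0.160671 = 0.043381
  w_II·p_II = 0.33 × 0.180447 = 0.0595475
  w_III·p_III = 0.13 × 0.189011 = 0.0245715
  w_IV·p_IV = 0.27 × 0.203308 = 0.0548932
Sum: 0.043381 + 0.0595475 + 0.0245715 + 0.0548932 = 0.182393
P(Mode IV | the observation) = 0.0548932 / 0.182393 ≈ 0.301

0.301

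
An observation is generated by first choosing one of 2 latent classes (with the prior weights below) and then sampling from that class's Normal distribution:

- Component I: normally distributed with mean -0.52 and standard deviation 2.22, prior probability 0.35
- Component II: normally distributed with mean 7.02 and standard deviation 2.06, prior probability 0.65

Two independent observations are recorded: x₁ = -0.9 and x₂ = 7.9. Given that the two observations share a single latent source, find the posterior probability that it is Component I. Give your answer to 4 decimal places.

0.3790

Apply Bayes' rule: the posterior for each component is proportional to its prior times its likelihood at x.
Since both observations come from the same component, the likelihood for component k is f_k(x₁)·f_k(x₂).
  f_I = [0.17709] × [0.000135156] = 2.39347e-05
  f_II = [0.000119481] × [0.176773] = 2.11211e-05
Multiply by the mixture weights:
  π_I·f_I = 0.35 × 2.39347e-05 = 8.37716e-06
  π_II·f_II = 0.65 × 2.11211e-05 = 1.37287e-05
Denominator: 8.37716e-06 + 1.37287e-05 = 2.21059e-05
Responsibility of Component I: 8.37716e-06 / 2.21059e-05 ≈ 0.3790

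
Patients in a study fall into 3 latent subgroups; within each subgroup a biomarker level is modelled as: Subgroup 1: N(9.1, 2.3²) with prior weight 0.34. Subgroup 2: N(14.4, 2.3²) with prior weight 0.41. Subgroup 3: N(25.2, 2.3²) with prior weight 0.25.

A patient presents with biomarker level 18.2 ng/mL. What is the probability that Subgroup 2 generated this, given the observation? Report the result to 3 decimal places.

0.976

By Bayes' theorem, P(k | x) = π_k f_k(x) / Σ_j π_j f_j(x).
Evaluate each component's likelihood at the observed value:
  f_1 = (1/(2.3·√(2π)))·exp(−(18.2−9.1)²/(2·2.3²)) = 0.173453·exp(-7.82703) = 6.91744e-05
  f_2 = (1/(2.3·√(2π)))·exp(−(18.2−14.4)²/(2·2.3²)) = 0.173453·exp(-1.36484) = 0.0443037
  f_3 = (1/(2.3·√(2π)))·exp(−(18.2−25.2)²/(2·2.3²)) = 0.173453·exp(-4.63138) = 0.00168966
Multiply by the mixture weights:
  π_1·f_1 = 0.34 × 6.91744e-05 = 2.35193e-05
  π_2·f_2 = 0.41 × 0.0443037 = 0.0181645
  π_3·f_3 = 0.25 × 0.00168966 = 0.000422415
Normaliser: 2.35193e-05 + 0.0181645 + 0.000422415 = 0.0186105
So the posterior for Subgroup 2 is 0.0181645 / 0.0186105 ≈ 0.976.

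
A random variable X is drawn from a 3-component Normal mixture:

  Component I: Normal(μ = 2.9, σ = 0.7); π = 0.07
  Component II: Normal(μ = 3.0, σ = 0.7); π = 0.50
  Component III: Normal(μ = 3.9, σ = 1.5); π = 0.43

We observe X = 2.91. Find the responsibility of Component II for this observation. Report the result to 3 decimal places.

Posterior ∝ prior × likelihood, so P(k | x) ∝ π_k f_k(x); normalise over all components.
Component likelihoods at x = 2.91:
  p_I = 0.569859
  p_II = 0.565226
  p_III = 0.213909
Multiply by the mixture weights:
  π_I·p_I = 0.07 × 0.569859 = 0.0398902
  π_II·p_II = 0.50 × 0.565226 = 0.282613
  π_III·p_III = 0.43 × 0.213909 = 0.091981
Denominator: 0.0398902 + 0.282613 + 0.091981 = 0.414484
So the posterior for Component II is 0.282613 / 0.414484 ≈ 0.682.

0.682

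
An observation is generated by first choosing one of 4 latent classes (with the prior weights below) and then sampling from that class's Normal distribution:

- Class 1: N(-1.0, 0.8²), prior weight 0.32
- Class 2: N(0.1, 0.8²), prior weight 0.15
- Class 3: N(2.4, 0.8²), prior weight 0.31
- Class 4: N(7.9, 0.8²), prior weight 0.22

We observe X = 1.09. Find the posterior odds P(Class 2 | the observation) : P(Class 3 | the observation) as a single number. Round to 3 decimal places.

0.860

Since P(k|x) ∝ w_k f_k(x), the posterior odds are w_i f_i(x) / (w_j f_j(x)).
Component likelihoods at x = 1.09:
  p_1 = (1/(0.8·√(2π)))·exp(−(1.09−-1.0)²/(2·0.8²)) = 0.498678·exp(-3.41258) = 0.0164345
  p_2 = (1/(0.8·√(2π)))·exp(−(1.09−0.1)²/(2·0.8²)) = 0.498678·exp(-0.76570) = 0.231889
  p_3 = (1/(0.8·√(2π)))·exp(−(1.09−2.4)²/(2·0.8²)) = 0.498678·exp(-1.34070) = 0.130485
  p_4 = (1/(0.8·√(2π)))·exp(−(1.09−7.9)²/(2·0.8²)) = 0.498678·exp(-36.23133) = 9.17813e-17
0.0347833 / 0.0404503 ≈ 0.860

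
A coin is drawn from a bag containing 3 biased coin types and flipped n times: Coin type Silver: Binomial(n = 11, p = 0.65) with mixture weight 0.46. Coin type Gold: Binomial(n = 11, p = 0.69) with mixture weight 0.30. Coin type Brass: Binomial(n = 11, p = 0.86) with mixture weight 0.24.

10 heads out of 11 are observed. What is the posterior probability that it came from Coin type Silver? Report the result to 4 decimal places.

Apply Bayes' rule: the posterior for each component is proportional to its prior times its likelihood at x.
Binomial probabilities:
  f_Silver = C(11,10)·0.65^10·0.35^1 = 11·0.0134627·0.35 = 0.0518316
  f_Gold = C(11,10)·0.69^10·0.31^1 = 11·0.0244619·0.31 = 0.0834152
  f_Brass = C(11,10)·0.86^10·0.14^1 = 11·0.221302·0.14 = 0.340804
Prior × likelihood for each component:
  π_Silver·f_Silver = 0.46 × 0.0518316 = 0.0238425
  π_Gold·f_Gold = 0.30 × 0.0834152 = 0.0250246
  π_Brass·f_Brass = 0.24 × 0.340804 = 0.0817931
Marginal: 0.0238425 + 0.0250246 + 0.0817931 = 0.13066
So the posterior for Coin type Silver is 0.0238425 / 0.13066 ≈ 0.1825.

0.1825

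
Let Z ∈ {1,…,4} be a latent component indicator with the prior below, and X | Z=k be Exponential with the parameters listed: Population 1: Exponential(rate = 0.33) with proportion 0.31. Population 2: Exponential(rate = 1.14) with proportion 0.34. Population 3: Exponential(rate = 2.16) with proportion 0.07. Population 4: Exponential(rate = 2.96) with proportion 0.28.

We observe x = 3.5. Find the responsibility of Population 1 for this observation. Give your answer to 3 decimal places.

0.816

Apply Bayes' rule: the posterior for each component is proportional to its prior times its likelihood at x.
Exponential densities:
  f_1 = 0.103969
  f_2 = 0.0210897
  f_3 = 0.00112509
  f_4 = 9.37564e-05
Prior × likelihood for each component:
  π_1·f_1 = 0.31 × 0.103969 = 0.0322304
  π_2·f_2 = 0.34 × 0.0210897 = 0.00717049
  π_3·f_3 = 0.07 × 0.00112509 = 7.87563e-05
  π_4·f_4 = 0.28 × 9.37564e-05 = 2.62518e-05
Marginal: 0.0322304 + 0.00717049 + 7.87563e-05 + 2.62518e-05 = 0.0395059
P(Population 1 | 3.5) ≈ 0.816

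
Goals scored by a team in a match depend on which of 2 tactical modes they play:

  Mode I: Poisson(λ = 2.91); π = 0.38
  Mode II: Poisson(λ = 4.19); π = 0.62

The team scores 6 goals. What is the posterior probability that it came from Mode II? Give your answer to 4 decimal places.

Apply Bayes' rule: the posterior for each component is proportional to its prior times its likelihood at x.
Evaluate each component's likelihood at the observed value:
  L_I = 0.045944
  L_II = 0.11383
Weight by the priors:
  P(Z=I)·L_I = 0.38 × 0.045944 = 0.0174587
  P(Z=II)·L_II = 0.62 × 0.11383 = 0.0705748
Sum: 0.0174587 + 0.0705748 = 0.0880335
P(Mode II | data) ≈ 0.8017

0.8017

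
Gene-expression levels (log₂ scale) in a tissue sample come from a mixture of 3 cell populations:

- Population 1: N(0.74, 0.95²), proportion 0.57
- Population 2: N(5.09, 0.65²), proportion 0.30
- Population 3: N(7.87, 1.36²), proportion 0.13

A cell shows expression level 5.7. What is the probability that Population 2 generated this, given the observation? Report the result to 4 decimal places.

0.9174

Apply Bayes' rule: the posterior for each component is proportional to its prior times its likelihood at x.
Component likelihoods at x = 5.7:
  L_1 = 5.05691e-07
  L_2 = 0.395142
  L_3 = 0.0821364
Weight by the priors:
  P(Z=1)·L_1 = 0.57 × 5.05691e-07 = 2.88244e-07
  P(Z=2)·L_2 = 0.30 × 0.395142 = 0.118543
  P(Z=3)·L_3 = 0.13 × 0.0821364 = 0.0106777
Normaliser: 2.88244e-07 + 0.118543 + 0.0106777 = 0.129221
P(Population 2 | x) ≈ 0.9174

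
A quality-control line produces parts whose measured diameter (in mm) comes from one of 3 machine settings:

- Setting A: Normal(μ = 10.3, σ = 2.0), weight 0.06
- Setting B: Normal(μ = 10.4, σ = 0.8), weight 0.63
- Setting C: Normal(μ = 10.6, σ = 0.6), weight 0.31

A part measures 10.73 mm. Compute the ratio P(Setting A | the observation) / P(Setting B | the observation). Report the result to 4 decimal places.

0.0405

The posterior odds equal the prior odds times the likelihood ratio: (π_i/π_j)·(f_i(x)/f_j(x)).
Normal densities:
  L_A = (1/(2.0·√(2π)))·exp(−(10.73−10.3)²/(2·2.0²)) = 0.199471·exp(-0.02311) = 0.194914
  L_B = (1/(0.8·√(2π)))·exp(−(10.73−10.4)²/(2·0.8²)) = 0.498678·exp(-0.08508) = 0.458006
  L_C = (1/(0.6·√(2π)))·exp(−(10.73−10.6)²/(2·0.6²)) = 0.664904·exp(-0.02347) = 0.649479
Posterior odds = (π_A·L_A) / (π_B·L_B) = (0.06·0.194914) / (0.63·0.458006) = 0.0116948 / 0.288544 ≈ 0.0405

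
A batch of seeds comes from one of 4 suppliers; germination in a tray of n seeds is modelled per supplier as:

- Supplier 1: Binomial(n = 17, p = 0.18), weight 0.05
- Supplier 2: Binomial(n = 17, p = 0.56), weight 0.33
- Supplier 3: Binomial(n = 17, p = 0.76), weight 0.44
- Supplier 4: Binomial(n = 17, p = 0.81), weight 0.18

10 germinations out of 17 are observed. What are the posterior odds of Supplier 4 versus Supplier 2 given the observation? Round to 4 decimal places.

Only the two components matter; the odds are (w_i f_i(x)) / (w_j f_j(x)).
Component likelihoods at x = 10 germinations out of 17:
  f_1 = 0.0001731
  f_2 = 0.188332
  f_3 = 0.0573442
  f_4 = 0.0211349
Posterior odds = (w_4·f_4) / (w_2·f_2) = (0.18·0.0211349) / (0.33·0.188332) = 0.00380428 / 0.0621495 ≈ 0.0612

0.0612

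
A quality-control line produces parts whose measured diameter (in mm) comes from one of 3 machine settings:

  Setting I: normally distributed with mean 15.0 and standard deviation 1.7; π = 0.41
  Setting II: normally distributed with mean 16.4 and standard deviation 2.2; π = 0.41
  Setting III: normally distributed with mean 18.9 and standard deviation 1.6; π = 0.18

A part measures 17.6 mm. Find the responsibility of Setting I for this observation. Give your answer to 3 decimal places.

0.237

Apply Bayes' rule: the posterior for each component is proportional to its prior times its likelihood at x.
Evaluate each component's likelihood at the observed value:
  f_I = (1/(1.7·√(2π)))·exp(−(17.6−15.0)²/(2·1.7²)) = 0.234672·exp(-1.16955) = 0.0728672
  f_II = (1/(2.2·√(2π)))·exp(−(17.6−16.4)²/(2·2.2²)) = 0.181337·exp(-0.14876) = 0.156272
  f_III = (1/(1.6·√(2π)))·exp(−(17.6−18.9)²/(2·1.6²)) = 0.249339·exp(-0.33008) = 0.179242
Weight by the priors:
  w_I·f_I = 0.41 × 0.0728672 = 0.0298755
  w_II·f_II = 0.41 × 0.156272 = 0.0640716
  w_III·f_III = 0.18 × 0.179242 = 0.0322635
Normaliser: 0.0298755 + 0.0640716 + 0.0322635 = 0.126211
P(Setting I | x) ≈ 0.237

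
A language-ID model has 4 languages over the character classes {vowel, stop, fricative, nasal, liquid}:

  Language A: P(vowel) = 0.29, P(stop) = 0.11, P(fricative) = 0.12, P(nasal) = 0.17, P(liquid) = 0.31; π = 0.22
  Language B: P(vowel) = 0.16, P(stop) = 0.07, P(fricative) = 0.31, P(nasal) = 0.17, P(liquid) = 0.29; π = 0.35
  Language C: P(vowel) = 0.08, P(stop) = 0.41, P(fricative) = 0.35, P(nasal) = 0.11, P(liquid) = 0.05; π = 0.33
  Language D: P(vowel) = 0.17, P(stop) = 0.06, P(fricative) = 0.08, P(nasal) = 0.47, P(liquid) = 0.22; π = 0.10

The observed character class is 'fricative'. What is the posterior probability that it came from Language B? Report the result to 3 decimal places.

The responsibility of component k is w_k f_k(x) divided by Σ_j w_j f_j(x).
Component likelihoods at x = 'fricative':
  f_A = P(fricative | comp) = 0.12
  f_B = P(fricative | comp) = 0.31
  f_C = P(fricative | comp) = 0.35
  f_D = P(fricative | comp) = 0.08
Weight by the priors:
  w_A·f_A = 0.22 × 0.12 = 0.0264
  w_B·f_B = 0.35 × 0.31 = 0.1085
  w_C·f_C = 0.33 × 0.35 = 0.1155
  w_D·f_D = 0.10 × 0.08 = 0.008
Normaliser: 0.0264 + 0.1085 + 0.1155 + 0.008 = 0.2584
P(Language B | x) ≈ 0.420

0.420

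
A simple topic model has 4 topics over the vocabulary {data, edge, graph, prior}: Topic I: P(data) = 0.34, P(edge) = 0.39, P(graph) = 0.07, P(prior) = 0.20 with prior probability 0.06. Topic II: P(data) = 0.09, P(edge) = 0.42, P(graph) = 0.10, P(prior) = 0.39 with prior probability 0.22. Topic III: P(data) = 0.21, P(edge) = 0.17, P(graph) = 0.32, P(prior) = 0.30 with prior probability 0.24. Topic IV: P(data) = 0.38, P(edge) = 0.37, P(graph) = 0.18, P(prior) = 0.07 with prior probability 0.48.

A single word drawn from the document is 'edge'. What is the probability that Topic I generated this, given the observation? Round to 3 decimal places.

Posterior ∝ prior × likelihood, so P(k | x) ∝ w_k f_k(x); normalise over all components.
Categorical probabilities:
  L_I = 0.39
  L_II = 0.42
  L_III = 0.17
  L_IV = 0.37
Prior × likelihood for each component:
  w_I·L_I = 0.06 × 0.39 = 0.0234
  w_II·L_II = 0.22 × 0.42 = 0.0924
  w_III·L_III = 0.24 × 0.17 = 0.0408
  w_IV·L_IV = 0.48 × 0.37 = 0.1776
Sum: 0.0234 + 0.0924 + 0.0408 + 0.1776 = 0.3342
Responsibility of Topic I: 0.0234 / 0.3342 ≈ 0.070

0.070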